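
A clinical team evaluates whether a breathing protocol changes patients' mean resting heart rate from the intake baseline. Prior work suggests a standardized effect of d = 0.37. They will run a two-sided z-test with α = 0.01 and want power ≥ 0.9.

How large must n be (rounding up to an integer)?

n = 109

Set Φ(δ − 2.576) = 0.9; then δ − 2.576 = Φ⁻¹(0.9) = 1.282, giving δ = 3.857.
(For δ > 0 the lower-tail rejection region contributes negligibly to power, so the one-term inversion is standard.)
δ = d·√n ⇒ n = (δ/d)² = (3.857 / 0.37)² = 108.69.
Rounding up, n = 109.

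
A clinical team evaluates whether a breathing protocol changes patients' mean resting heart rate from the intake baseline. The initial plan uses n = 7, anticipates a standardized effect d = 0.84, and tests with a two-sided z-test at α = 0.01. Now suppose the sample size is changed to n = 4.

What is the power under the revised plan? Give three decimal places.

Power ≈ 0.185

With n = 4: δ = d·√n = 0.84 × √4 = 1.6800. Critical value z_{0.005} = 2.576.
Revised power = Φ(δ − 2.576) + Φ(−δ − 2.576) = Φ(-0.896) + Φ(-4.256) = 0.1852 + 0.0000 = 0.1852.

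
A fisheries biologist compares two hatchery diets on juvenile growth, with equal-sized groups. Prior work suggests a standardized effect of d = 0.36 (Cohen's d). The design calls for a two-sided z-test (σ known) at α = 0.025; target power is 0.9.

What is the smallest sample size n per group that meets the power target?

Set Φ(δ − 2.241) = 0.9; then δ − 2.241 = Φ⁻¹(0.9) = 1.282, giving δ = 3.523.
(For δ > 0 the lower-tail rejection region contributes negligibly to power, so the one-term inversion is standard.)
δ = d·√(n/2) ⇒ n = 2(δ/d)² = 2 × (3.523 / 0.36)² = 191.53.
Round up to the next whole unit.

n = 192 per group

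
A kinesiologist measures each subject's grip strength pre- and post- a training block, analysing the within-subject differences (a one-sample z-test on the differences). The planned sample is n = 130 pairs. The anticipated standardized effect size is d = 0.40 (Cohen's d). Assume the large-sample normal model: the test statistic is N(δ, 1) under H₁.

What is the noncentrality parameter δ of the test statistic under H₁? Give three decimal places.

δ ≈ 4.561

The noncentrality parameter scales effect size by the design's sample-size factor: δ = d·√n = 0.40 × √130 = 4.5607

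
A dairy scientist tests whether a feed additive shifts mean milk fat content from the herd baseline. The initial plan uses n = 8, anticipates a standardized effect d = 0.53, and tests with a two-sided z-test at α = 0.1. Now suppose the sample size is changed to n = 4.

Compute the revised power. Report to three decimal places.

Power ≈ 0.283

With n = 4: δ = d·√n = 0.53 × √4 = 1.0600. Critical value z_{0.05} = 1.645.
Revised power = Φ(δ − 1.645) + Φ(−δ − 1.645) = Φ(-0.585) + Φ(-2.705) = 0.2793 + 0.0034 = 0.2827.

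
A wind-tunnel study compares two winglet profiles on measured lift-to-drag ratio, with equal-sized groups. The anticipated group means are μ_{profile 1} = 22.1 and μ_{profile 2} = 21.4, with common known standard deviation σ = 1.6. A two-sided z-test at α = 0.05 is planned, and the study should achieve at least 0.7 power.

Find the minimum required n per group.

Standardized effect: d = |μ_{profile 1} − μ_{profile 2}| / σ = |22.1 − 21.4| / 1.6 = 0.4375
Set Φ(δ − 1.960) = 0.7; then δ − 1.960 = Φ⁻¹(0.7) = 0.524, giving δ = 2.484.
(For δ > 0 the lower-tail rejection region contributes negligibly to power, so the one-term inversion is standard.)
δ = d·√(n/2) ⇒ n = 2(δ/d)² = 2 × (2.484 / 0.4375)² = 64.49.
Round up to the next whole unit.

n = 65 per group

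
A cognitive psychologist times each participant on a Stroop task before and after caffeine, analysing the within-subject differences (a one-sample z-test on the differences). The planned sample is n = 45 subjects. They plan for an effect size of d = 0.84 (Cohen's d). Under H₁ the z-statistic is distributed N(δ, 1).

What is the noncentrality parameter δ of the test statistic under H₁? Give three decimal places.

The noncentrality parameter scales effect size by the design's sample-size factor: δ = d·√n = 0.84 × √45 = 5.6349

δ ≈ 5.635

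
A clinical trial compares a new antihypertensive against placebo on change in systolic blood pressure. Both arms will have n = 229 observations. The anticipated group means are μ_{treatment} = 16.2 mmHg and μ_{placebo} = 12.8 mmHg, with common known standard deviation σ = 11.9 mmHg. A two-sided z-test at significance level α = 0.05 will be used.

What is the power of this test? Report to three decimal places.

Standardized effect: d = |μ_{treatment} − μ_{placebo}| / σ = |16.2 − 12.8| / 11.9 = 0.2857
Noncentrality parameter: δ = d·√(n/2) = 0.2857 × √(229/2) = 3.0573
Two-sided α = 0.05 → critical value z_{0.025} = 1.960.
Power = Φ(δ − 1.960) + Φ(−δ − 1.960) = Φ(1.097) + Φ(-5.017) = 0.8637 + 0.0000 = 0.8637.

Power ≈ 0.864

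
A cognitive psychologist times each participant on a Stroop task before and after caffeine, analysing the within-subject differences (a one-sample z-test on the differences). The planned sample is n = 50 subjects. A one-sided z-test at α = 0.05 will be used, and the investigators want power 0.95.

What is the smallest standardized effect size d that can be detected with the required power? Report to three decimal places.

d ≈ 0.465

Required noncentrality: δ = z_{0.05} + z_{0.05} = 1.645 + 1.645 = 3.290.
δ = d·√n ⇒ d = δ/√n = 3.290/√50 = 0.4652.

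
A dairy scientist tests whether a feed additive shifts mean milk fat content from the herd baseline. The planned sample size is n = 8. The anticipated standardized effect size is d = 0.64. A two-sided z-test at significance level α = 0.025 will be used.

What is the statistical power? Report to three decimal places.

Noncentrality parameter: δ = d·√n = 0.64 × √8 = 1.8102
Critical value for a two-sided test at α = 0.025: z_{α/2} = 2.241.
Power = Φ(δ − 2.241) + Φ(−δ − 2.241) = Φ(-0.431) + Φ(-4.052) = 0.3332 + 0.0000 = 0.3332.

Power ≈ 0.333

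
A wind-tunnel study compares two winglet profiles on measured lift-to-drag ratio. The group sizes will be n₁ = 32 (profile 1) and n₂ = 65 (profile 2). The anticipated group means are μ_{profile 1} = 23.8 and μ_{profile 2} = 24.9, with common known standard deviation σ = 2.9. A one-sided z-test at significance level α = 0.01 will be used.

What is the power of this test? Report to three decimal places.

Standardized effect: d = |μ_{profile 1} − μ_{profile 2}| / σ = |23.8 − 24.9| / 2.9 = 0.3793
Noncentrality parameter: δ = d / √(1/n₁ + 1/n₂) = 0.3793 / √(1/32 + 1/65) = 1.7565
Critical value for a one-sided test at α = 0.01: z_α = 2.326.
Power = P(Z > 2.326 − δ) = Φ(-0.570) = 0.2844.

Power ≈ 0.284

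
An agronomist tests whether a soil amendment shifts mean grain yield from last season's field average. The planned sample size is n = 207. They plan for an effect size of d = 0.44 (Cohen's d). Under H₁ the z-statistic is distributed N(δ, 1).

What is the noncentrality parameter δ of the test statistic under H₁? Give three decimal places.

δ = d·√n = 0.44 × √207 = 6.3305

δ ≈ 6.330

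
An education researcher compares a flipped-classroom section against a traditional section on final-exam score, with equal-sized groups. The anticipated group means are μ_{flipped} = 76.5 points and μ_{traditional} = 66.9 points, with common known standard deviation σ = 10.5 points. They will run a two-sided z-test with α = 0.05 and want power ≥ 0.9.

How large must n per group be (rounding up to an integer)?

n = 26 per group

Standardized effect: d = |μ_{flipped} − μ_{traditional}| / σ = |76.5 − 66.9| / 10.5 = 0.9143
For power 0.9 need Φ(δ − z_{0.025}) = 0.9, so δ = z_{0.025} + z_{0.10} = 1.960 + 1.282 = 3.242.
(The Φ(−δ − z_{α/2}) term is vanishingly small for δ > 0 and is dropped in the standard sample-size formula.)
δ = d·√(n/2) ⇒ n = 2(δ/d)² = 2 × (3.242 / 0.9143)² = 25.14.
Rounding up, n = 26 per group.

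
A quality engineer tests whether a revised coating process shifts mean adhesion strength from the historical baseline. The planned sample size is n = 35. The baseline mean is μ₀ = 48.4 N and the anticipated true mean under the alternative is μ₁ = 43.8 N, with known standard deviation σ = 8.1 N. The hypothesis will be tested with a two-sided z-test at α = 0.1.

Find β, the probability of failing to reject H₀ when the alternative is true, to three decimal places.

β ≈ 0.043

Standardized effect: d = |μ₁ − μ₀| / σ = |43.8 − 48.4| / 8.1 = 0.5679
Noncentrality parameter: δ = d·√n = 0.5679 × √35 = 3.3597
Critical value for a two-sided test at α = 0.1: z_{α/2} = 1.645.
Power = Φ(δ − 1.645) + Φ(−δ − 1.645) = Φ(1.715) + Φ(-5.005) = 0.9568 + 0.0000 = 0.9568.
Type II error: β = 1 − power = 1 − 0.9568 = 0.0432.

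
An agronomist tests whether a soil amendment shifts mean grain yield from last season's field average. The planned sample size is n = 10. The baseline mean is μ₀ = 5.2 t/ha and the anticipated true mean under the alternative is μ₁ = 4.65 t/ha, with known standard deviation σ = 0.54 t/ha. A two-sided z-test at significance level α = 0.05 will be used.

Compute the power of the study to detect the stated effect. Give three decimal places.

Power ≈ 0.896

Standardized effect: d = |μ₁ − μ₀| / σ = |4.65 − 5.2| / 0.54 = 1.0185
Noncentrality parameter: δ = d·√n = 1.0185 × √10 = 3.2208
Critical value for a two-sided test at α = 0.05: z_{α/2} = 1.960.
Power = Φ(δ − 1.960) + Φ(−δ − 1.960) = Φ(1.261) + Φ(-5.181) = 0.8963 + 0.0000 = 0.8963.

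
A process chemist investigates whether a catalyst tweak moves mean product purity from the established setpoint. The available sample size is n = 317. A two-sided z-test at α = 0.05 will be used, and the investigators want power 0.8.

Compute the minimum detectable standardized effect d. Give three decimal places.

d ≈ 0.157

Need Φ(δ − 1.960) = 0.8, so δ = 1.960 + 0.842 = 2.802.
(Lower-tail contribution to power is negligible for δ > 0.)
δ = d·√n ⇒ d = δ/√n = 2.802/√317 = 0.1574.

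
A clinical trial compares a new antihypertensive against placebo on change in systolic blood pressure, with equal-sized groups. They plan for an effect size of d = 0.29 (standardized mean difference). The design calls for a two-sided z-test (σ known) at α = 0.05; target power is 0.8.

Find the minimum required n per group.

Set Φ(δ − 1.960) = 0.8; then δ − 1.960 = Φ⁻¹(0.8) = 0.842, giving δ = 2.802.
(The Φ(−δ − z_{α/2}) term is vanishingly small for δ > 0 and is dropped in the standard sample-size formula.)
δ = d·√(n/2) ⇒ n = 2(δ/d)² = 2 × (2.802 / 0.29)² = 186.66.
Rounding up, n = 187 per group.

n = 187 per group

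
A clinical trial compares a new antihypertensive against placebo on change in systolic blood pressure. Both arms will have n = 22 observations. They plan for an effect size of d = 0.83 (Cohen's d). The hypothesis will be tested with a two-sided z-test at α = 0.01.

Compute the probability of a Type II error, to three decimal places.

β ≈ 0.430

Noncentrality parameter: δ = d·√(n/2) = 0.83 × √(22/2) = 2.7528
Two-sided α = 0.01 → critical value z_{0.005} = 2.576.
Power = Φ(δ − 2.576) + Φ(−δ − 2.576) = Φ(0.177) + Φ(-5.329) = 0.5702 + 0.0000 = 0.5702.
Type II error: β = 1 − power = 1 − 0.5702 = 0.4298.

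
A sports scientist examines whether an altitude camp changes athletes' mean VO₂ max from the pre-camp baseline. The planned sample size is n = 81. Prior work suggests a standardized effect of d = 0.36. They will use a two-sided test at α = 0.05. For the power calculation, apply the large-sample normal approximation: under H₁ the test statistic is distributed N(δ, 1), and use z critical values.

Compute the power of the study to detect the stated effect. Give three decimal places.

Noncentrality parameter: δ = d·√n = 0.36 × √81 = 3.2400
Critical value for a two-sided test at α = 0.05: z_{α/2} = 1.960.
Power = Φ(δ − 1.960) + Φ(−δ − 1.960) = Φ(1.280) + Φ(-5.200) = 0.8997 + 0.0000 = 0.8997.

Power ≈ 0.900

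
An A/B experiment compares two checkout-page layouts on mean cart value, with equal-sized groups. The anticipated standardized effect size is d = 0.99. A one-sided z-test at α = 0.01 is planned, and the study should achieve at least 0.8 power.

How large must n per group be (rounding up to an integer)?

n = 21 per group

Set Φ(δ − 2.326) = 0.8; then δ − 2.326 = Φ⁻¹(0.8) = 0.842, giving δ = 3.168.
δ = d·√(n/2) ⇒ n = 2(δ/d)² = 2 × (3.168 / 0.99)² = 20.48.
Rounding up, n = 21 per group.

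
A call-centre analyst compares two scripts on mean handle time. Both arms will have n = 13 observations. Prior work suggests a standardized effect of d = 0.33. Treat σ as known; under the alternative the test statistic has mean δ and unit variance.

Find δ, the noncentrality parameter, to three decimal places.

δ ≈ 0.841

δ = d·√(n/2) = 0.33 × √(13/2) = 0.8413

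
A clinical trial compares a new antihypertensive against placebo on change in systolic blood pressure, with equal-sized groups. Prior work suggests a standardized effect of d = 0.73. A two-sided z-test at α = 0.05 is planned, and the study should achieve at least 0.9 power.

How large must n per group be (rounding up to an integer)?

n = 40 per group

For power 0.9 need Φ(δ − z_{0.025}) = 0.9, so δ = z_{0.025} + z_{0.10} = 1.960 + 1.282 = 3.242.
(Ignoring the negligible lower-tail rejection probability gives the usual closed-form inversion.)
δ = d·√(n/2) ⇒ n = 2(δ/d)² = 2 × (3.242 / 0.73)² = 39.43.
Rounding up, n = 40 per group.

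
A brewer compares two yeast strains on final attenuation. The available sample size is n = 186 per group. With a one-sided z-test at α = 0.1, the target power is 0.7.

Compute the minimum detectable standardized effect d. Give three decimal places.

Required noncentrality: δ = z_{0.1} + z_{0.30} = 1.282 + 0.524 = 1.806.
δ = d·√(n/2) ⇒ d = δ/√(n/2) = 1.806/√(186/2) = 0.1873.

d ≈ 0.187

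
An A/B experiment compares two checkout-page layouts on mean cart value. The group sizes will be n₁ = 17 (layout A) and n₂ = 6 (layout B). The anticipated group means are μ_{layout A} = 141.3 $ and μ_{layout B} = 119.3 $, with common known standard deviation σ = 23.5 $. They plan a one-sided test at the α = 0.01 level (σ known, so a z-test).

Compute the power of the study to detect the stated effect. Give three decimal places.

Power ≈ 0.361

Standardized effect: d = |μ_{layout A} − μ_{layout B}| / σ = |141.3 − 119.3| / 23.5 = 0.9362
Noncentrality parameter: δ = d / √(1/n₁ + 1/n₂) = 0.9362 / √(1/17 + 1/6) = 1.9715
One-sided α = 0.01 → critical value z_{0.01} = 2.326.
Power = Φ(δ − 2.326) = Φ(-0.355) = 0.3613.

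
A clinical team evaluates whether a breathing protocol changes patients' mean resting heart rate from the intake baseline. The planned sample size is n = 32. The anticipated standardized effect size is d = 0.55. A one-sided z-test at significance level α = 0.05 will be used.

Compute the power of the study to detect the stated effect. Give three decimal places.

Power ≈ 0.929

Noncentrality parameter: δ = d·√n = 0.55 × √32 = 3.1113
One-sided α = 0.05 → critical value z_{0.05} = 1.645.
Power = P(Z > 1.645 − δ) = Φ(1.466) = 0.9287.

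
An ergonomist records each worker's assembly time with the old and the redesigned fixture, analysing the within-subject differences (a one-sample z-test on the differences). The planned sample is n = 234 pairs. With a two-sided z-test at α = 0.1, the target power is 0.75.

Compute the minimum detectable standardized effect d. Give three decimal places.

Required noncentrality: δ = z_{0.05} + z_{0.25} = 1.645 + 0.674 = 2.319.
(The second rejection-region term Φ(−δ − z_{α/2}) is negligible and dropped.)
δ = d·√n ⇒ d = δ/√n = 2.319/√234 = 0.1516.

d ≈ 0.152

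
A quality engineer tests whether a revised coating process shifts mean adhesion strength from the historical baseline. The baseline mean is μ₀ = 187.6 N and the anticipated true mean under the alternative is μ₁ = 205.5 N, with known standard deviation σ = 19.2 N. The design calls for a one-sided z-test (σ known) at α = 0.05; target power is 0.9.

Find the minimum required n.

Standardized effect: d = |μ₁ − μ₀| / σ = |205.5 − 187.6| / 19.2 = 0.9323
For power 0.9 need Φ(δ − z_{0.05}) = 0.9, so δ = z_{0.05} + z_{0.10} = 1.645 + 1.282 = 2.926.
δ = d·√n ⇒ n = (δ/d)² = (2.926 / 0.9323)² = 9.85.
Round up to the next whole unit.

n = 10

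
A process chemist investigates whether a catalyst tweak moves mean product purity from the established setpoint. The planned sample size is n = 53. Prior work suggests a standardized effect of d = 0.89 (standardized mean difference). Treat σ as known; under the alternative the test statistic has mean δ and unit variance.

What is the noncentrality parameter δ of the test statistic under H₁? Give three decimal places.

δ ≈ 6.479

δ = d·√n = 0.89 × √53 = 6.4793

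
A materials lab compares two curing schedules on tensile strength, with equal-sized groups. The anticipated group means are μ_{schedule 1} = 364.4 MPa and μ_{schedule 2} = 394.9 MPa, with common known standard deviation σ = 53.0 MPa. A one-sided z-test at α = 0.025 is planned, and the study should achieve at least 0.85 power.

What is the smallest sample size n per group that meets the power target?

n = 55 per group

Standardized effect: d = |μ_{schedule 1} − μ_{schedule 2}| / σ = |364.4 − 394.9| / 53.0 = 0.5755
Set Φ(δ − 1.960) = 0.85; then δ − 1.960 = Φ⁻¹(0.85) = 1.036, giving δ = 2.996.
δ = d·√(n/2) ⇒ n = 2(δ/d)² = 2 × (2.996 / 0.5755)² = 54.22.
Round up to the next whole unit.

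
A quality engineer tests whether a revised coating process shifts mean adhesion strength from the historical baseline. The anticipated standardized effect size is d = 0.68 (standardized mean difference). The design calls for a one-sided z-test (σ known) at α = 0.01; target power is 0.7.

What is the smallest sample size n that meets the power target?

For power 0.7 need Φ(δ − z_{0.01}) = 0.7, so δ = z_{0.01} + z_{0.30} = 2.326 + 0.524 = 2.851.
δ = d·√n ⇒ n = (δ/d)² = (2.851 / 0.68)² = 17.58.
Rounding up, n = 18.

n = 18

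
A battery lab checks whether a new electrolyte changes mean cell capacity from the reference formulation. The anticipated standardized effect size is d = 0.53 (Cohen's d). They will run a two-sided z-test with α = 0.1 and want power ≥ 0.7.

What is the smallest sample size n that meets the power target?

Set Φ(δ − 1.645) = 0.7; then δ − 1.645 = Φ⁻¹(0.7) = 0.524, giving δ = 2.169.
(The Φ(−δ − z_{α/2}) term is vanishingly small for δ > 0 and is dropped in the standard sample-size formula.)
δ = d·√n ⇒ n = (δ/d)² = (2.169 / 0.53)² = 16.75.
Rounding up, n = 17.

n = 17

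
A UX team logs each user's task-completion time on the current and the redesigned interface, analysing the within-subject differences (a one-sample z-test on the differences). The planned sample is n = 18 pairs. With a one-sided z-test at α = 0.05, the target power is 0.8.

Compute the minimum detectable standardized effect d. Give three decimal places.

d ≈ 0.586

Required noncentrality: δ = z_{0.05} + z_{0.20} = 1.645 + 0.842 = 2.486.
δ = d·√n ⇒ d = δ/√n = 2.486/√18 = 0.5861.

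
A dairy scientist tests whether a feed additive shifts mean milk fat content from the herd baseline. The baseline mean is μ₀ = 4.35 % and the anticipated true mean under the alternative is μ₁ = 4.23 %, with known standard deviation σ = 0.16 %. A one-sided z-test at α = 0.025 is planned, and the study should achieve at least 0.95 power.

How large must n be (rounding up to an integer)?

Standardized effect: d = |μ₁ − μ₀| / σ = |4.23 − 4.35| / 0.16 = 0.7500
Set Φ(δ − 1.960) = 0.95; then δ − 1.960 = Φ⁻¹(0.95) = 1.645, giving δ = 3.605.
δ = d·√n ⇒ n = (δ/d)² = (3.605 / 0.7500)² = 23.10.
Round up to the next whole unit.

n = 24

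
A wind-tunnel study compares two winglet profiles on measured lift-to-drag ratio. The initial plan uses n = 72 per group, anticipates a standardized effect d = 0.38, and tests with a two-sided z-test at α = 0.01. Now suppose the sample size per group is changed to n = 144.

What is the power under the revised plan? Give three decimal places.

Power ≈ 0.742

With n = 144 per group: δ = d·√(n/2) = 0.38 × √(144/2) = 3.2244. Critical value z_{0.005} = 2.576.
Revised power = Φ(δ − 2.576) + Φ(−δ − 2.576) = Φ(0.649) + Φ(-5.800) = 0.7417 + 0.0000 = 0.7417.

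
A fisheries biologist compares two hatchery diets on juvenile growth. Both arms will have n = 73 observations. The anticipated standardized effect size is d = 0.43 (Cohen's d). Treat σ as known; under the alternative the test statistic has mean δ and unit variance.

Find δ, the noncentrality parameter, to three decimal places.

The noncentrality parameter scales effect size by the design's sample-size factor: δ = d·√(n/2) = 0.43 × √(73/2) = 2.5979

δ ≈ 2.598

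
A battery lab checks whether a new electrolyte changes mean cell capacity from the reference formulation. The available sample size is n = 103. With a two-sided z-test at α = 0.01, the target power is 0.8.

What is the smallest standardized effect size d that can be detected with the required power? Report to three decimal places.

Required noncentrality: δ = z_{0.005} + z_{0.20} = 2.576 + 0.842 = 3.417.
(Lower-tail contribution to power is negligible for δ > 0.)
δ = d·√n ⇒ d = δ/√n = 3.417/√103 = 0.3367.

d ≈ 0.337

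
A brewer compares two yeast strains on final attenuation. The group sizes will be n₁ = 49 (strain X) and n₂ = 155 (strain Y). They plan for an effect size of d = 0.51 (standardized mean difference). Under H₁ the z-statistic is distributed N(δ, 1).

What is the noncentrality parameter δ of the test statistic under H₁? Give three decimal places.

δ ≈ 3.112

The noncentrality parameter scales effect size by the design's sample-size factor: δ = d / √(1/n₁ + 1/n₂) = 0.51 / √(1/49 + 1/155) = 3.1119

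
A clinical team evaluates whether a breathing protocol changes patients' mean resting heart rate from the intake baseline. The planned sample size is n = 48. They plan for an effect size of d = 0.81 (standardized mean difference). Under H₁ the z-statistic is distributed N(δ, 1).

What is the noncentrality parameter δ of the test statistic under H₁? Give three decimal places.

δ ≈ 5.612

The noncentrality parameter scales effect size by the design's sample-size factor: δ = d·√n = 0.81 × √48 = 5.6118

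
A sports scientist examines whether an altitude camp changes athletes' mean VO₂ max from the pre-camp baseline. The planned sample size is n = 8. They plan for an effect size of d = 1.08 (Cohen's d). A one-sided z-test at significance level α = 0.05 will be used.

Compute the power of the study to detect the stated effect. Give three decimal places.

Noncentrality parameter: δ = d·√n = 1.08 × √8 = 3.0547
Critical value for a one-sided test at α = 0.05: z_α = 1.645.
Power = P(Z > 1.645 − δ) = Φ(1.410) = 0.9207.

Power ≈ 0.921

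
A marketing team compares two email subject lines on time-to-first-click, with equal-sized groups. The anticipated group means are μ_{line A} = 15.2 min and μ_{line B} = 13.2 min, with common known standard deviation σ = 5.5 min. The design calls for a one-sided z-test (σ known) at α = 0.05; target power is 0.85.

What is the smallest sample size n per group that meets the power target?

n = 109 per group

Standardized effect: d = |μ_{line A} − μ_{line B}| / σ = |15.2 − 13.2| / 5.5 = 0.3636
Set Φ(δ − 1.645) = 0.85; then δ − 1.645 = Φ⁻¹(0.85) = 1.036, giving δ = 2.681.
δ = d·√(n/2) ⇒ n = 2(δ/d)² = 2 × (2.681 / 0.3636)² = 108.74.
Round up to the next whole unit.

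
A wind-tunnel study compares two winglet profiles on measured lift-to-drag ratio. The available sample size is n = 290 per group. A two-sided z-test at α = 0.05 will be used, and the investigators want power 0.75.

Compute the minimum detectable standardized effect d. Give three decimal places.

d ≈ 0.219

Need Φ(δ − 1.960) = 0.75, so δ = 1.960 + 0.674 = 2.634.
(The second rejection-region term Φ(−δ − z_{α/2}) is negligible and dropped.)
δ = d·√(n/2) ⇒ d = δ/√(n/2) = 2.634/√(290/2) = 0.2188.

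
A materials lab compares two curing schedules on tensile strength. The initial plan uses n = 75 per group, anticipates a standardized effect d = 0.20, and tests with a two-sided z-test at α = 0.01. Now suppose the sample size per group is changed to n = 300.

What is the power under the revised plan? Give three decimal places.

With n = 300 per group: δ = d·√(n/2) = 0.20 × √(300/2) = 2.4495. Critical value z_{0.005} = 2.576.
Revised power = Φ(δ − 2.576) + Φ(−δ − 2.576) = Φ(-0.126) + Φ(-5.025) = 0.4497 + 0.0000 = 0.4497.

Power ≈ 0.450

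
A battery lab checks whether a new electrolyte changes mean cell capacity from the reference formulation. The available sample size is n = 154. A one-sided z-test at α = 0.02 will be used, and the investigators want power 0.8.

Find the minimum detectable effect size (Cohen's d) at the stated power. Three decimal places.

Required noncentrality: δ = z_{0.02} + z_{0.20} = 2.054 + 0.842 = 2.895.
δ = d·√n ⇒ d = δ/√n = 2.895/√154 = 0.2333.

d ≈ 0.233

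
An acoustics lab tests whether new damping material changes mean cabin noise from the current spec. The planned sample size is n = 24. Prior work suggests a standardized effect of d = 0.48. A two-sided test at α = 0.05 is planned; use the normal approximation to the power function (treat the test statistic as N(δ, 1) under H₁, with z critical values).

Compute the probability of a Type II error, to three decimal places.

Noncentrality parameter: δ = d·√n = 0.48 × √24 = 2.3515
Two-sided α = 0.05 → critical value z_{0.025} = 1.960.
Power = Φ(δ − 1.960) + Φ(−δ − 1.960) = Φ(0.392) + Φ(-4.311) = 0.6523 + 0.0000 = 0.6523.
Type II error: β = 1 − power = 1 − 0.6523 = 0.3477.

β ≈ 0.348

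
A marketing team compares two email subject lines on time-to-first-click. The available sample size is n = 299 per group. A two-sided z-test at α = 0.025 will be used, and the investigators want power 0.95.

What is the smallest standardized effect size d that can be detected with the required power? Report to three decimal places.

d ≈ 0.318

Required noncentrality: δ = z_{0.0125} + z_{0.05} = 2.241 + 1.645 = 3.886.
(The second rejection-region term Φ(−δ − z_{α/2}) is negligible and dropped.)
δ = d·√(n/2) ⇒ d = δ/√(n/2) = 3.886/√(299/2) = 0.3178.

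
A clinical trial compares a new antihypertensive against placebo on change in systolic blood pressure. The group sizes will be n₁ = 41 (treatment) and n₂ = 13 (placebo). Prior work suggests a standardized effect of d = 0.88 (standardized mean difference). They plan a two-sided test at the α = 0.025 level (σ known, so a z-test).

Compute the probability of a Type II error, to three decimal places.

β ≈ 0.300

Noncentrality parameter: λ = d / √(1/n₁ + 1/n₂) = 0.88 / √(1/41 + 1/13) = 2.7647
Critical value for a two-sided test at α = 0.025: z_{α/2} = 2.241.
Power = Φ(λ − 2.241) + Φ(−λ − 2.241) = Φ(0.523) + Φ(-5.006) = 0.6996 + 0.0000 = 0.6996.
Type II error: β = 1 − power = 1 − 0.6996 = 0.3004.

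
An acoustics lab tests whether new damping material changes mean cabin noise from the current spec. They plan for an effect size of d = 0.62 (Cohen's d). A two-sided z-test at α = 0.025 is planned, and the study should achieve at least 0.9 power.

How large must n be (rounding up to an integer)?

For power 0.9 need Φ(δ − z_{0.0125}) = 0.9, so δ = z_{0.0125} + z_{0.10} = 2.241 + 1.282 = 3.523.
(Ignoring the negligible lower-tail rejection probability gives the usual closed-form inversion.)
δ = d·√n ⇒ n = (δ/d)² = (3.523 / 0.62)² = 32.29.
Round up to the next whole unit.

n = 33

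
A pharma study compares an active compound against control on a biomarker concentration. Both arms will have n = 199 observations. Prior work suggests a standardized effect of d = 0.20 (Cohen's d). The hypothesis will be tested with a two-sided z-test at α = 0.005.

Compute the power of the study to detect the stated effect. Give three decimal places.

Power ≈ 0.208

Noncentrality parameter: δ = d·√(n/2) = 0.20 × √(199/2) = 1.9950
Critical value for a two-sided test at α = 0.005: z_{α/2} = 2.807.
Power = Φ(δ − 2.807) + Φ(−δ − 2.807) = Φ(-0.812) + Φ(-4.802) = 0.2084 + 0.0000 = 0.2084.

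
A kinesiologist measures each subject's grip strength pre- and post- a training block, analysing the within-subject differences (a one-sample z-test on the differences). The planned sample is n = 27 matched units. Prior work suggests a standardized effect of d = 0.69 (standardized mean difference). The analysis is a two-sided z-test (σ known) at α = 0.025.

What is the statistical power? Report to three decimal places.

Power ≈ 0.911

Noncentrality parameter: δ = d·√n = 0.69 × √27 = 3.5853
Critical value for a two-sided test at α = 0.025: z_{α/2} = 2.241.
Power = Φ(δ − 2.241) + Φ(−δ − 2.241) = Φ(1.344) + Φ(-5.827) = 0.9105 + 0.0000 = 0.9105.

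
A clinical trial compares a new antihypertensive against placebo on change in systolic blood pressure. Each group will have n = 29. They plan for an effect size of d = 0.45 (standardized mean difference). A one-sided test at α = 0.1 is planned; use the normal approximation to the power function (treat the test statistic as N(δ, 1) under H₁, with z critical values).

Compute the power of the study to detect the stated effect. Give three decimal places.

Noncentrality parameter: λ = d·√(n/2) = 0.45 × √(29/2) = 1.7135
Critical value for a one-sided test at α = 0.1: z_α = 1.282.
Power = Φ(λ − 1.282) = Φ(0.432) = 0.6671.

Power ≈ 0.667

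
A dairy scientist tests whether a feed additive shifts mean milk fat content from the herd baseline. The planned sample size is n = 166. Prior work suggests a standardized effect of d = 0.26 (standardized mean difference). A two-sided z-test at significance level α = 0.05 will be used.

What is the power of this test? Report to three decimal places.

Power ≈ 0.918

Noncentrality parameter: λ = d·√n = 0.26 × √166 = 3.3499
Critical value for a two-sided test at α = 0.05: z_{α/2} = 1.960.
Power = Φ(λ − 1.960) + Φ(−λ − 1.960) = Φ(1.390) + Φ(-5.310) = 0.9177 + 0.0000 = 0.9177.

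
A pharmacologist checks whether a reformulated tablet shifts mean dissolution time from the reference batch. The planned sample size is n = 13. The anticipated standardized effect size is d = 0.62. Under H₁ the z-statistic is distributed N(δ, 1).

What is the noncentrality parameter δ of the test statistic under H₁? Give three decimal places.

The noncentrality parameter scales effect size by the design's sample-size factor: δ = d·√n = 0.62 × √13 = 2.2354

δ ≈ 2.235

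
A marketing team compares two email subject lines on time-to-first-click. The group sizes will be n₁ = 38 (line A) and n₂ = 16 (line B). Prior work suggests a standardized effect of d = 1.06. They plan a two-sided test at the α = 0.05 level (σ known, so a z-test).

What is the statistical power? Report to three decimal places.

Power ≈ 0.945

Noncentrality parameter: δ = d / √(1/n₁ + 1/n₂) = 1.06 / √(1/38 + 1/16) = 3.5568
Critical value for a two-sided test at α = 0.05: z_{α/2} = 1.960.
Power = Φ(δ − 1.960) + Φ(−δ − 1.960) = Φ(1.597) + Φ(-5.517) = 0.9449 + 0.0000 = 0.9449.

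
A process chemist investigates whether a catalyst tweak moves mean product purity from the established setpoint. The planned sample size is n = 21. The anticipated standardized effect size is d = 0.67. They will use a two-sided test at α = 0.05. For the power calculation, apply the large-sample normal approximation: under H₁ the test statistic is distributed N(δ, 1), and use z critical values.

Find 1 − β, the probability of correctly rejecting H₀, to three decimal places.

Power ≈ 0.867

Noncentrality parameter: λ = d·√n = 0.67 × √21 = 3.0703
Two-sided α = 0.05 → critical value z_{0.025} = 1.960.
Power = Φ(λ − 1.960) + Φ(−λ − 1.960) = Φ(1.110) + Φ(-5.030) = 0.8666 + 0.0000 = 0.8666.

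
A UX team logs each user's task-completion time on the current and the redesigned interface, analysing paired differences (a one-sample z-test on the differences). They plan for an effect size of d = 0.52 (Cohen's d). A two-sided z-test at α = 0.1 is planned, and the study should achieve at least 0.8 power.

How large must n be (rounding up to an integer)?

For power 0.8 need Φ(δ − z_{0.05}) = 0.8, so δ = z_{0.05} + z_{0.20} = 1.645 + 0.842 = 2.486.
(Ignoring the negligible lower-tail rejection probability gives the usual closed-form inversion.)
δ = d·√n ⇒ n = (δ/d)² = (2.486 / 0.52)² = 22.86.
Round up to the next whole unit.

n = 23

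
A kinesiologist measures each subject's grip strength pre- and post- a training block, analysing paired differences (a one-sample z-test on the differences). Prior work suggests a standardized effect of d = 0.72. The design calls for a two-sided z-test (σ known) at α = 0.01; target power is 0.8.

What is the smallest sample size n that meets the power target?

Set Φ(δ − 2.576) = 0.8; then δ − 2.576 = Φ⁻¹(0.8) = 0.842, giving δ = 3.417.
(The Φ(−δ − z_{α/2}) term is vanishingly small for δ > 0 and is dropped in the standard sample-size formula.)
δ = d·√n ⇒ n = (δ/d)² = (3.417 / 0.72)² = 22.53.
Rounding up, n = 23.

n = 23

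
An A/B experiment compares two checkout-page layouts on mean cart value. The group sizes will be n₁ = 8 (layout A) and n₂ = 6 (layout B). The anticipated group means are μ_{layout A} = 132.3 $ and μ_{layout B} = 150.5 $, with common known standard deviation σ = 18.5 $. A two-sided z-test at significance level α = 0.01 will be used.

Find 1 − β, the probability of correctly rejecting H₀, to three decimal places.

Standardized effect: d = |μ_{layout A} − μ_{layout B}| / σ = |132.3 − 150.5| / 18.5 = 0.9838
Noncentrality parameter: δ = d / √(1/n₁ + 1/n₂) = 0.9838 / √(1/8 + 1/6) = 1.8216
Two-sided α = 0.01 → critical value z_{0.005} = 2.576.
Power = Φ(δ − 2.576) + Φ(−δ − 2.576) = Φ(-0.754) + Φ(-4.397) = 0.2254 + 0.0000 = 0.2254.

Power ≈ 0.225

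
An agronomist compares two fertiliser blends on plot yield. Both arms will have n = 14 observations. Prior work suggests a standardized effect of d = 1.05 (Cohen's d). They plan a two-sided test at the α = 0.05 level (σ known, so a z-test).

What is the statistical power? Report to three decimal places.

Power ≈ 0.793

Noncentrality parameter: δ = d·√(n/2) = 1.05 × √(14/2) = 2.7780
Two-sided α = 0.05 → critical value z_{0.025} = 1.960.
Power = Φ(δ − 1.960) + Φ(−δ − 1.960) = Φ(0.818) + Φ(-4.738) = 0.7933 + 0.0000 = 0.7933.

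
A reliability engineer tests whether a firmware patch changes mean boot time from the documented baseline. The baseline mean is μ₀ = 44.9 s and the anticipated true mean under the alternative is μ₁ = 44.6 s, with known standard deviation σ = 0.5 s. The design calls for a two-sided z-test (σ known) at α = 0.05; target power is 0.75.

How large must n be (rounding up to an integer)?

n = 20

Standardized effect: d = |μ₁ − μ₀| / σ = |44.6 − 44.9| / 0.5 = 0.6000
Set Φ(δ − 1.960) = 0.75; then δ − 1.960 = Φ⁻¹(0.75) = 0.674, giving δ = 2.634.
(The Φ(−δ − z_{α/2}) term is vanishingly small for δ > 0 and is dropped in the standard sample-size formula.)
δ = d·√n ⇒ n = (δ/d)² = (2.634 / 0.6000)² = 19.28.
Round up to the next whole unit.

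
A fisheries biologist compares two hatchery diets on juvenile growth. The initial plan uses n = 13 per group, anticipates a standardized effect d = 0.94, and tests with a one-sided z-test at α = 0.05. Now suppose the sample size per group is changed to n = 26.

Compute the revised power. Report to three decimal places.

Power ≈ 0.959

With n = 26 per group: δ = d·√(n/2) = 0.94 × √(26/2) = 3.3892. Critical value z_{0.05} = 1.645.
Revised power = Φ(δ − 1.645) = Φ(1.744) = 0.9595.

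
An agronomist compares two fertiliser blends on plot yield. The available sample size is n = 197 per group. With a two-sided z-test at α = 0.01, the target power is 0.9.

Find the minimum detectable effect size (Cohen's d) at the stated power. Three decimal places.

Need Φ(δ − 2.576) = 0.9, so δ = 2.576 + 1.282 = 3.857.
(Lower-tail contribution to power is negligible for δ > 0.)
δ = d·√(n/2) ⇒ d = δ/√(n/2) = 3.857/√(197/2) = 0.3887.

d ≈ 0.389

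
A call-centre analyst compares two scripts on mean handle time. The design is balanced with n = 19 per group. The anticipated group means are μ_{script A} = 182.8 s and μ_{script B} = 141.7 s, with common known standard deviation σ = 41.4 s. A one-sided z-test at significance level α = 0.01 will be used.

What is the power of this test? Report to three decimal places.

Power ≈ 0.768

Standardized effect: d = |μ_{script A} − μ_{script B}| / σ = |182.8 − 141.7| / 41.4 = 0.9928
Noncentrality parameter: δ = d·√(n/2) = 0.9928 × √(19/2) = 3.0599
Critical value for a one-sided test at α = 0.01: z_α = 2.326.
Power = P(Z > 2.326 − δ) = Φ(0.734) = 0.7684.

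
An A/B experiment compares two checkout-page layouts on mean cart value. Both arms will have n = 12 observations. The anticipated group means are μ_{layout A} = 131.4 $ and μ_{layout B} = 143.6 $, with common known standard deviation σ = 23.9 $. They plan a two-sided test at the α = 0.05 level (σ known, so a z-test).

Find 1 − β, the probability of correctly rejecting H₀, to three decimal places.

Power ≈ 0.240

Standardized effect: d = |μ_{layout A} − μ_{layout B}| / σ = |131.4 − 143.6| / 23.9 = 0.5105
Noncentrality parameter: δ = d·√(n/2) = 0.5105 × √(12/2) = 1.2504
Critical value for a two-sided test at α = 0.05: z_{α/2} = 1.960.
Power = Φ(δ − 1.960) + Φ(−δ − 1.960) = Φ(-0.710) + Φ(-3.210) = 0.2390 + 0.0007 = 0.2396.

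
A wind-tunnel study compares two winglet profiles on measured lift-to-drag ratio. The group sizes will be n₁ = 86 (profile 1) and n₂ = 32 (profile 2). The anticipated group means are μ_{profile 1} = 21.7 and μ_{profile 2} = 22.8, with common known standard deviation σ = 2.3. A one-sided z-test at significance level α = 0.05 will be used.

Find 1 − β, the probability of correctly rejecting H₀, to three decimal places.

Standardized effect: d = |μ_{profile 1} − μ_{profile 2}| / σ = |21.7 − 22.8| / 2.3 = 0.4783
Noncentrality parameter: δ = d / √(1/n₁ + 1/n₂) = 0.4783 / √(1/86 + 1/32) = 2.3097
Critical value for a one-sided test at α = 0.05: z_α = 1.645.
Power = P(Z > 1.645 − δ) = Φ(0.665) = 0.7469.

Power ≈ 0.747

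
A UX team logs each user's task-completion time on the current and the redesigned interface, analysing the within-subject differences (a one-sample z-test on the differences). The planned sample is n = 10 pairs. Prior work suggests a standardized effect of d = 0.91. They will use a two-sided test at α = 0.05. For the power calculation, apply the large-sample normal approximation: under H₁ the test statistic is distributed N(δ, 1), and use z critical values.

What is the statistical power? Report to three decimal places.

Noncentrality parameter: δ = d·√n = 0.91 × √10 = 2.8777
Two-sided α = 0.05 → critical value z_{0.025} = 1.960.
Power = Φ(δ − 1.960) + Φ(−δ − 1.960) = Φ(0.918) + Φ(-4.838) = 0.8206 + 0.0000 = 0.8206.

Power ≈ 0.821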